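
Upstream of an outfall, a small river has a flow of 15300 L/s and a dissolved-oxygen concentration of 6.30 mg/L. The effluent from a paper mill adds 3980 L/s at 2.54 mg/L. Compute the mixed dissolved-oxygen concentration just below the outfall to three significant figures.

Flow-weighted mixing: C = (Q_r C_r + Q_w C_w)/(Q_r + Q_w)
= (15300×6.30 + 3980×2.54)/(15300 + 3980) = 106500/19280 = 5.524 mg/L.

5.52 mg/L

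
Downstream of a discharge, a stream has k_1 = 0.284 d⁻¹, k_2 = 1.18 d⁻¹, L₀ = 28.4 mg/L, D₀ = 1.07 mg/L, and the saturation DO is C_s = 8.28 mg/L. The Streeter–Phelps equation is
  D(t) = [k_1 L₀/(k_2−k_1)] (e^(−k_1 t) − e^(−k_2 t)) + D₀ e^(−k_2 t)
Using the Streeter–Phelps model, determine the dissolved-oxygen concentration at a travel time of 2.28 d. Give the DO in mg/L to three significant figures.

DO ≈ 4.11 mg/L

k_1 L₀/(k_2−k_1) = 0.284×28.4/(1.18−0.284) = 8.066/0.8960 = 9.002 mg/L.
e^(−k_1 t) = e^(−0.284×2.280) = 0.5233; e^(−k_2 t) = e^(−1.18×2.280) = 0.06785.
D = 9.002 × (0.5233 − 0.06785) + 1.07 × 0.06785 = 4.100 + 0.07260 = 4.173 mg/L.
DO = C_s − D = 8.28 − 4.173 = 4.107 mg/L.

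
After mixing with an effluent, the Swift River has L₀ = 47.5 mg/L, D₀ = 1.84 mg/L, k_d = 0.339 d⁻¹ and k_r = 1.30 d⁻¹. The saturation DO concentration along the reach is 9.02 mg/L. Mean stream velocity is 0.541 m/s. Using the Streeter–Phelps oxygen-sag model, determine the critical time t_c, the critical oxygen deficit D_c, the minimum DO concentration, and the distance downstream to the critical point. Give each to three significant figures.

t_c ≈ 1.28 d; D_c ≈ 8.03 mg/L; min DO ≈ 0.988 mg/L; x_c ≈ 59.7 km

t_c = [1/(k_r−k_d)] ln[(k_r/k_d)(1 − D₀(k_r−k_d)/(k_d L₀))]
= [1/(1.30−0.339)] ln[(1.30/0.339)(1 − 1.84×0.9610/(0.339×47.5))]
= (1/0.9610) ln[3.835 × 0.8902] = 1.041 × ln(3.414) = 1.041 × 1.228 = 1.278 d.
D_c = (k_d/k_r) L₀ e^(−k_d t_c) = (0.339/1.30) × 47.5 × e^(−0.339×1.278) = 0.2608 × 47.5 × 0.6485 = 8.032 mg/L.
Minimum DO = C_s − D_c = 9.02 − 8.032 = 0.9875 mg/L.
x_c = v t_c = 0.541 m/s × 1.278 d × 86400 s/d = 59720 m ≈ 59.7 km.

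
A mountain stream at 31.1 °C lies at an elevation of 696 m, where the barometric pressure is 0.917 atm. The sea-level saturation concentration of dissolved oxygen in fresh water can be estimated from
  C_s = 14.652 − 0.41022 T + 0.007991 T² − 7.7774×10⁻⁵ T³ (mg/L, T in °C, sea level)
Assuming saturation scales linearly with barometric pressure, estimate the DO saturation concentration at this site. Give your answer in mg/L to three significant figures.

C_s ≈ 6.68 mg/L

At sea level: C_s = 14.652 − 0.41022×31.1 + 0.007991×31.1² − 7.7774×10⁻⁵×31.1³ = 7.284 mg/L.
Pressure correction: C_s' = 7.284 × 0.917 = 6.679 mg/L.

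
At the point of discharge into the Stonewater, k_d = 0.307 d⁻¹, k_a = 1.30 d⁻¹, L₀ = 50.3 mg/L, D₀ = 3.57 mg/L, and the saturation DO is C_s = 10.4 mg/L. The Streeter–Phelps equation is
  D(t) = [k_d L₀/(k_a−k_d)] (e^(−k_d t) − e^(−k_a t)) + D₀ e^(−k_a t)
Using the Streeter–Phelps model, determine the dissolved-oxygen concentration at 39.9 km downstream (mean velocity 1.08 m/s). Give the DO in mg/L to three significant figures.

Travel time t = x/v = 39.9 km / (1.08 m/s) = 39900 m / 1.08 m/s = 36940 s = 0.4276 d.
k_d L₀/(k_a−k_d) = 0.307×50.3/(1.30−0.307) = 15.44/0.9930 = 15.55 mg/L.
e^(−k_d t) = e^(−0.307×0.4276) = 0.8770; e^(−k_a t) = e^(−1.30×0.4276) = 0.5736.
D = 15.55 × (0.8770 − 0.5736) + 3.57 × 0.5736 = 4.718 + 2.048 = 6.766 mg/L.
DO = C_s − D = 10.4 − 6.766 = 3.634 mg/L.

DO ≈ 3.63 mg/L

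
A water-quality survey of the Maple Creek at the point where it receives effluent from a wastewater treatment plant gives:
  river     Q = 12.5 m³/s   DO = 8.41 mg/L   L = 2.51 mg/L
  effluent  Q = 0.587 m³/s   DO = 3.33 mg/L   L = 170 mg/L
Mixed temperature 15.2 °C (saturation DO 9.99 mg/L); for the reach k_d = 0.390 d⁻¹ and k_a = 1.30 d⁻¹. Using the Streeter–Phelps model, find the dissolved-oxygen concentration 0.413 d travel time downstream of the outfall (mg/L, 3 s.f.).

DO ≈ 7.79 mg/L

Mixed DO = (12.5×8.41 + 0.587×3.33)/(12.5+0.587) = 107.1/13.09 = 8.182 mg/L.
Mixed L₀ = (12.5×2.51 + 0.587×170)/(13.09) = 131.2/13.09 = 10.02 mg/L.
Initial deficit D₀ = C_s − DO₀ = 9.99 − 8.182 = 1.808 mg/L.
D(0.413) = [0.390×10.02/(1.30−0.390)](e^(−0.390×0.413) − e^(−1.30×0.413)) + 1.808 e^(−1.30×0.413)
= 4.295 × (0.8512 − 0.5846) + 1.808 × 0.5846 = 2.202 mg/L.
DO = 9.99 − 2.202 = 7.788 mg/L.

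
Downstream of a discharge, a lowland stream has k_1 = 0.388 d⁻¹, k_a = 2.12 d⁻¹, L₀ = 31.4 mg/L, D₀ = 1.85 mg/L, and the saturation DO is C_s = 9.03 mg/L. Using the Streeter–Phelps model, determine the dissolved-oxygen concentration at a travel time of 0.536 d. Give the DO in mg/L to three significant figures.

DO ≈ 4.98 mg/L

k_1 L₀/(k_a−k_1) = 0.388×31.4/(2.12−0.388) = 12.18/1.732 = 7.034 mg/L.
e^(−k_1 t) = e^(−0.388×0.5360) = 0.8122; e^(−k_a t) = e^(−2.12×0.5360) = 0.3210.
D = 7.034 × (0.8122 − 0.3210) + 1.85 × 0.3210 = 3.455 + 0.5938 = 4.049 mg/L.
DO = C_s − D = 9.03 − 4.049 = 4.981 mg/L.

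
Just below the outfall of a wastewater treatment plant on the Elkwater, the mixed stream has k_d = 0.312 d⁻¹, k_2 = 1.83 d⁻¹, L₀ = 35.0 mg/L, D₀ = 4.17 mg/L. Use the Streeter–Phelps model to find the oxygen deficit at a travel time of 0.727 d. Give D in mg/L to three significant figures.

D ≈ 4.93 mg/L

k_d L₀/(k_2−k_d) = 0.312×35.0/(1.83−0.312) = 10.92/1.518 = 7.194 mg/L.
e^(−k_d t) = e^(−0.312×0.7270) = 0.7971; e^(−k_2 t) = e^(−1.83×0.7270) = 0.2644.
D = 7.194 × (0.7971 − 0.2644) + 4.17 × 0.2644 = 3.832 + 1.102 = 4.934 mg/L.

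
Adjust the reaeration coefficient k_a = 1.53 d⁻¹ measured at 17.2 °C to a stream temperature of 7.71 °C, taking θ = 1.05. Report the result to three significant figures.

k_a(T₂) = k_a(T₁) · θ^(T₂−T₁) = 1.53 × 1.05^(7.71−17.2)
= 1.53 × 1.05^-9.49 = 1.53 × 0.6294 = 0.9630 d⁻¹.

k_a ≈ 0.963 d⁻¹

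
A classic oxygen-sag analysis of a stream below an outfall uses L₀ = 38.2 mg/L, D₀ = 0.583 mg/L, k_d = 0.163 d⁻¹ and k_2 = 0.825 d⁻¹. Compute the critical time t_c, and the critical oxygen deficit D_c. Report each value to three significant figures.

t_c ≈ 2.35 d; D_c ≈ 5.14 mg/L

With k_2/k_d = 5.061 and 1 − D₀(k_2−k_d)/(k_d L₀) = 0.9380,
t_c = ln(5.061 × 0.9380) / (0.825 − 0.163) = ln(4.748) / 0.6620 = 1.558/0.6620 = 2.353 d.
L(t_c) = L₀ e^(−k_d t_c) = 38.2 × 0.6815 = 26.03 mg/L, and at the critical point k_2 D_c = k_d L, so D_c = (0.163/0.825) × 26.03 = 5.143 mg/L.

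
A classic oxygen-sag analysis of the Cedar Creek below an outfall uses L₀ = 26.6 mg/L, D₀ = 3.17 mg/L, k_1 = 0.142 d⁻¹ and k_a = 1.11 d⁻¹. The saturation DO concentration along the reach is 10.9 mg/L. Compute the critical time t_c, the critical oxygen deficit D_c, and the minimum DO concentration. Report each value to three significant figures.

t_c ≈ 0.396 d; D_c ≈ 3.22 mg/L; min DO ≈ 7.68 mg/L

With k_a/k_1 = 7.817 and 1 − D₀(k_a−k_1)/(k_1 L₀) = 0.1876,
t_c = ln(7.817 × 0.1876) / (1.11 − 0.142) = ln(1.467) / 0.9680 = 0.3829/0.9680 = 0.3956 d.
L(t_c) = L₀ e^(−k_1 t_c) = 26.6 × 0.9454 = 25.15 mg/L, and at the critical point k_a D_c = k_1 L, so D_c = (0.142/1.11) × 25.15 = 3.217 mg/L.
Minimum DO = C_s − D_c = 10.9 − 3.217 = 7.683 mg/L.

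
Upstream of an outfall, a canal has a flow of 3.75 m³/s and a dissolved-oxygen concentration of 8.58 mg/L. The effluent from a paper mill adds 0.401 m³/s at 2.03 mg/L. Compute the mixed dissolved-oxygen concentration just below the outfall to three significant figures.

Flow-weighted mixing: C = (Q_r C_r + Q_w C_w)/(Q_r + Q_w)
= (3.75×8.58 + 0.401×2.03)/(3.75 + 0.401) = 32.99/4.151 = 7.947 mg/L.

7.95 mg/L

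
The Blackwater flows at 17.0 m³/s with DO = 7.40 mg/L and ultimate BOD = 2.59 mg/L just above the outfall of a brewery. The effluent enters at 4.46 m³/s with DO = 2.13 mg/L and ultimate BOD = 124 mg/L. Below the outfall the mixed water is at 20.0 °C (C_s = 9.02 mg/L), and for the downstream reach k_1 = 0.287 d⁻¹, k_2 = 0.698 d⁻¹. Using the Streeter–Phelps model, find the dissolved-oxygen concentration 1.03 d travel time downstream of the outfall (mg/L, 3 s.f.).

Mixed DO = (17.0×7.40 + 4.46×2.13)/(17.0+4.46) = 135.3/21.46 = 6.305 mg/L.
Mixed L₀ = (17.0×2.59 + 4.46×124)/(21.46) = 597.1/21.46 = 27.82 mg/L.
Initial deficit D₀ = C_s − DO₀ = 9.02 − 6.305 = 2.715 mg/L.
D(1.03) = [0.287×27.82/(0.698−0.287)](e^(−0.287×1.03) − e^(−0.698×1.03)) + 2.715 e^(−0.698×1.03)
= 19.43 × (0.7441 − 0.4873) + 2.715 × 0.4873 = 6.312 mg/L.
DO = 9.02 − 6.312 = 2.708 mg/L.

DO ≈ 2.71 mg/L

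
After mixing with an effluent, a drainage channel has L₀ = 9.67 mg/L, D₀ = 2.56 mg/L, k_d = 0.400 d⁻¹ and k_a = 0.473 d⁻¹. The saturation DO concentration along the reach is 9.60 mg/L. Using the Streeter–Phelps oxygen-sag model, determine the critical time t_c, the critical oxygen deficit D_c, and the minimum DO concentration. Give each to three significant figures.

t_c = [1/(k_a−k_d)] ln[(k_a/k_d)(1 − D₀(k_a−k_d)/(k_d L₀))]
= [1/(0.473−0.400)] ln[(0.473/0.400)(1 − 2.56×0.07300/(0.400×9.67))]
= (1/0.07300) ln[1.182 × 0.9517] = 13.70 × ln(1.125) = 13.70 × 0.1181 = 1.618 d.
L(t_c) = L₀ e^(−k_d t_c) = 9.67 × 0.5235 = 5.062 mg/L, and at the critical point k_a D_c = k_d L, so D_c = (0.400/0.473) × 5.062 = 4.281 mg/L.
Minimum DO = C_s − D_c = 9.60 − 4.281 = 5.319 mg/L.

t_c ≈ 1.62 d; D_c ≈ 4.28 mg/L; min DO ≈ 5.32 mg/L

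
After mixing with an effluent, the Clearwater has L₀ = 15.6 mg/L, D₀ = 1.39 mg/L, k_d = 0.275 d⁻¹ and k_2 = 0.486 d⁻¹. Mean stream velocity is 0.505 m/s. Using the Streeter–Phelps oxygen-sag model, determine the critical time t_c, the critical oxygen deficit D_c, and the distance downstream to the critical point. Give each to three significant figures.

t_c ≈ 2.36 d; D_c ≈ 4.61 mg/L; x_c ≈ 103 km

With k_2/k_d = 1.767 and 1 − D₀(k_2−k_d)/(k_d L₀) = 0.9316,
t_c = ln(1.767 × 0.9316) / (0.486 − 0.275) = ln(1.646) / 0.2110 = 0.4986/0.2110 = 2.363 d.
L(t_c) = L₀ e^(−k_d t_c) = 15.6 × 0.5221 = 8.145 mg/L, and at the critical point k_2 D_c = k_d L, so D_c = (0.275/0.486) × 8.145 = 4.609 mg/L.
x_c = v t_c = 0.505 m/s × 2.363 d × 86400 s/d = 103100 m ≈ 103 km.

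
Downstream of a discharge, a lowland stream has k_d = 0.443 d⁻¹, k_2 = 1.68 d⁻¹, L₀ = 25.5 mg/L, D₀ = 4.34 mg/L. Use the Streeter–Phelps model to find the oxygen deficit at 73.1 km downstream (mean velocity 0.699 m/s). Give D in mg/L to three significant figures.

D ≈ 4.71 mg/L

Travel time t = x/v = 73.1 km / (0.699 m/s) = 73100 m / 0.699 m/s = 104600 s = 1.210 d.
k_d L₀/(k_2−k_d) = 0.443×25.5/(1.68−0.443) = 11.30/1.237 = 9.132 mg/L.
e^(−k_d t) = e^(−0.443×1.210) = 0.5850; e^(−k_2 t) = e^(−1.68×1.210) = 0.1309.
D = 9.132 × (0.5850 − 0.1309) + 4.34 × 0.1309 = 4.147 + 0.5680 = 4.715 mg/L.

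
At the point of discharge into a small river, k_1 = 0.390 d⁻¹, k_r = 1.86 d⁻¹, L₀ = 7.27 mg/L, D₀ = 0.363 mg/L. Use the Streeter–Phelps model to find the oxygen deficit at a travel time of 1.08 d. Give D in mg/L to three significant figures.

k_1 L₀/(k_r−k_1) = 0.390×7.27/(1.86−0.390) = 2.835/1.470 = 1.929 mg/L.
e^(−k_1 t) = e^(−0.390×1.080) = 0.6563; e^(−k_r t) = e^(−1.86×1.080) = 0.1341.
D = 1.929 × (0.6563 − 0.1341) + 0.363 × 0.1341 = 1.007 + 0.04870 = 1.056 mg/L.

D ≈ 1.06 mg/L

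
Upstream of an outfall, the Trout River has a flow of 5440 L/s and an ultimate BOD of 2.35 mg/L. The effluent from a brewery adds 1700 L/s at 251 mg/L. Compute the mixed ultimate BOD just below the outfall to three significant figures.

61.6 mg/L

Flow-weighted mixing: C = (Q_r C_r + Q_w C_w)/(Q_r + Q_w)
= (5440×2.35 + 1700×251)/(5440 + 1700) = 439500/7140 = 61.55 mg/L.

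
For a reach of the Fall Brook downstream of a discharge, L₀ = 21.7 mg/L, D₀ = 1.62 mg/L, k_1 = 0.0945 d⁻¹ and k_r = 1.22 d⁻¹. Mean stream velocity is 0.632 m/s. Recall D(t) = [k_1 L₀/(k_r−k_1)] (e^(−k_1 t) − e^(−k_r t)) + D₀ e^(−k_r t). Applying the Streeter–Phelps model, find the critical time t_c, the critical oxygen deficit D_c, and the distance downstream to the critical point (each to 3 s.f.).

t_c ≈ 0.319 d; D_c ≈ 1.63 mg/L; x_c ≈ 17.4 km

t_c = [1/(k_r−k_1)] ln[(k_r/k_1)(1 − D₀(k_r−k_1)/(k_1 L₀))]
= [1/(1.22−0.0945)] ln[(1.22/0.0945)(1 − 1.62×1.125/(0.0945×21.7))]
= (1/1.125) ln[12.91 × 0.1109] = 0.8885 × ln(1.431) = 0.8885 × 0.3585 = 0.3186 d.
D_c = (k_1/k_r) L₀ e^(−k_1 t_c) = (0.0945/1.22) × 21.7 × e^(−0.0945×0.3186) = 0.07746 × 21.7 × 0.9703 = 1.631 mg/L.
x_c = v t_c = 0.632 m/s × 0.3186 d × 86400 s/d = 17390 m ≈ 17.4 km.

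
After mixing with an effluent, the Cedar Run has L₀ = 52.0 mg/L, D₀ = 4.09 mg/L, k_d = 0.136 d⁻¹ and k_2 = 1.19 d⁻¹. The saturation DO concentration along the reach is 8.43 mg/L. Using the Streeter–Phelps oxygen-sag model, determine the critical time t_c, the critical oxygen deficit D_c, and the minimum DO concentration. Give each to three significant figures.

t_c = [1/(k_2−k_d)] ln[(k_2/k_d)(1 − D₀(k_2−k_d)/(k_d L₀))]
= [1/(1.19−0.136)] ln[(1.19/0.136)(1 − 4.09×1.054/(0.136×52.0))]
= (1/1.054) ln[8.750 × 0.3904] = 0.9488 × ln(3.416) = 0.9488 × 1.229 = 1.166 d.
D_c = (k_d/k_2) L₀ e^(−k_d t_c) = (0.136/1.19) × 52.0 × e^(−0.136×1.166) = 0.1143 × 52.0 × 0.8534 = 5.072 mg/L.
Minimum DO = C_s − D_c = 8.43 − 5.072 = 3.358 mg/L.

t_c ≈ 1.17 d; D_c ≈ 5.07 mg/L; min DO ≈ 3.36 mg/L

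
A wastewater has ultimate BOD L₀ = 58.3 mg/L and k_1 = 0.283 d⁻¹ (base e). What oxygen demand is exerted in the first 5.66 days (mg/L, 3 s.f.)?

y ≈ 46.6 mg/L

y_t = L₀(1 − e^(−k_1 t)) = 58.3 × (1 − e^(−0.283×5.66))
= 58.3 × (1 − 0.2015) = 58.3 × 0.7985 = 46.55 mg/L.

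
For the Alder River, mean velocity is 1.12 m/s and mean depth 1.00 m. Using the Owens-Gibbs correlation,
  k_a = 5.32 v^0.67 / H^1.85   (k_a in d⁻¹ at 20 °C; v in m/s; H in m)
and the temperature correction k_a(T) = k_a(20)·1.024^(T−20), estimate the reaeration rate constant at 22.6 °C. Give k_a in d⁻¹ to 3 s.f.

k_a ≈ 6.10 d⁻¹

k_a(20) = 5.32 × 1.12^0.67 / 1.00^1.85 = 5.32 × 1.079 / 1.000 = 5.740 d⁻¹.
k_a(22.6) = 5.740 × 1.024^(22.6−20) = 5.740 × 1.064 = 6.105 d⁻¹.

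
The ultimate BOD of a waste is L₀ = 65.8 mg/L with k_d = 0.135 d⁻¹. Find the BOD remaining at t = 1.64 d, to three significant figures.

L_t = L₀ e^(−k_d t) = 65.8 × e^(−0.135×1.64) = 65.8 × 0.8014 = 52.73 mg/L.

L ≈ 52.7 mg/L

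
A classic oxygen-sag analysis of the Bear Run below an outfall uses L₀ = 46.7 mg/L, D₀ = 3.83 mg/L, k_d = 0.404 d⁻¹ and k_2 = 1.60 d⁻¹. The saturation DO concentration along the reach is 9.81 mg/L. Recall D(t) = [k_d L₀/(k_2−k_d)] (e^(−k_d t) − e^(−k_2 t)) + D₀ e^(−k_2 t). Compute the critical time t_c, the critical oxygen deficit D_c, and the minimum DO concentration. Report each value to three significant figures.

With k_2/k_d = 3.960 and 1 − D₀(k_2−k_d)/(k_d L₀) = 0.7572,
t_c = ln(3.960 × 0.7572) / (1.60 − 0.404) = ln(2.999) / 1.196 = 1.098/1.196 = 0.9183 d.
L(t_c) = L₀ e^(−k_d t_c) = 46.7 × 0.6901 = 32.23 mg/L, and at the critical point k_2 D_c = k_d L, so D_c = (0.404/1.60) × 32.23 = 8.137 mg/L.
Minimum DO = C_s − D_c = 9.81 − 8.137 = 1.673 mg/L.

t_c ≈ 0.918 d; D_c ≈ 8.14 mg/L; min DO ≈ 1.67 mg/L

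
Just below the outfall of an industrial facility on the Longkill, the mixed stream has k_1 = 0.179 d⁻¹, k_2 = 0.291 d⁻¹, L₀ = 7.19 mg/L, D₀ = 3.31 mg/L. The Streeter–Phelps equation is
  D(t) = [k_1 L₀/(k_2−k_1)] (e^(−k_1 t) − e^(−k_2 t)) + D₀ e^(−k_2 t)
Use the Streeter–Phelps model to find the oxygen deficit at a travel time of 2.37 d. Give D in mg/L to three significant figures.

k_1 L₀/(k_2−k_1) = 0.179×7.19/(0.291−0.179) = 1.287/0.1120 = 11.49 mg/L.
e^(−k_1 t) = e^(−0.179×2.370) = 0.6543; e^(−k_2 t) = e^(−0.291×2.370) = 0.5017.
D = 11.49 × (0.6543 − 0.5017) + 3.31 × 0.5017 = 1.753 + 1.661 = 3.414 mg/L.

D ≈ 3.41 mg/L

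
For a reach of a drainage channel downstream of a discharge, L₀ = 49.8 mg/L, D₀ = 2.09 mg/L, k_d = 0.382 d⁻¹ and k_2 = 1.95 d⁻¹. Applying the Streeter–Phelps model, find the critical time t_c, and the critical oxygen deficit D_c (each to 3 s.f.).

With k_2/k_d = 5.105 and 1 − D₀(k_2−k_d)/(k_d L₀) = 0.8277,
t_c = ln(5.105 × 0.8277) / (1.95 − 0.382) = ln(4.225) / 1.568 = 1.441/1.568 = 0.9191 d.
D_c = (k_d/k_2) L₀ e^(−k_d t_c) = (0.382/1.95) × 49.8 × e^(−0.382×0.9191) = 0.1959 × 49.8 × 0.7039 = 6.867 mg/L.

t_c ≈ 0.919 d; D_c ≈ 6.87 mg/L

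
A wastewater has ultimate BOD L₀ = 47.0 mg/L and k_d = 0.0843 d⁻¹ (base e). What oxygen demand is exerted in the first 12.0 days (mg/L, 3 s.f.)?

y_t = L₀(1 − e^(−k_d t)) = 47.0 × (1 − e^(−0.0843×12.0))
= 47.0 × (1 − 0.3636) = 47.0 × 0.6364 = 29.91 mg/L.

y ≈ 29.9 mg/L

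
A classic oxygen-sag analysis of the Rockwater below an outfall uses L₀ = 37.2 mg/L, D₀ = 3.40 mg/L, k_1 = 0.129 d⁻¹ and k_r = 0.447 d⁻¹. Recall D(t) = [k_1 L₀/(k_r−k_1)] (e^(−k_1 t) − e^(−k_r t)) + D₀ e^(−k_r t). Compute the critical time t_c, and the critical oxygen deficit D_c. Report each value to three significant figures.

At the critical point dD/dt = 0, so k_1 L₀ e^(−k_1 t) = k_r D. Substituting D(t) from the Streeter–Phelps equation and solving for t gives
t_c = ln[(k_r/k_1)(1 − D₀(k_r−k_1)/(k_1 L₀))] / (k_r−k_1).
Here k_r−k_1 = 0.3180 d⁻¹ and 1 − D₀(k_r−k_1)/(k_1 L₀) = 1 − 3.40×0.3180/(0.129×37.2) = 0.7747, so
t_c = ln(3.465 × 0.7747) / 0.3180 = 0.9875 / 0.3180 = 3.105 d.
L(t_c) = L₀ e^(−k_1 t_c) = 37.2 × 0.6699 = 24.92 mg/L, and at the critical point k_r D_c = k_1 L, so D_c = (0.129/0.447) × 24.92 = 7.192 mg/L.

t_c ≈ 3.11 d; D_c ≈ 7.19 mg/L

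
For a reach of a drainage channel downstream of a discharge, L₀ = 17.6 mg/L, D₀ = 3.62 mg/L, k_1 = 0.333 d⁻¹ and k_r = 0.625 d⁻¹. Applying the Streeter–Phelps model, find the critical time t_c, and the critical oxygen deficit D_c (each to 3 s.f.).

With k_r/k_1 = 1.877 and 1 − D₀(k_r−k_1)/(k_1 L₀) = 0.8196,
t_c = ln(1.877 × 0.8196) / (0.625 − 0.333) = ln(1.538) / 0.2920 = 0.4307/0.2920 = 1.475 d.
L(t_c) = L₀ e^(−k_1 t_c) = 17.6 × 0.6119 = 10.77 mg/L, and at the critical point k_r D_c = k_1 L, so D_c = (0.333/0.625) × 10.77 = 5.738 mg/L.

t_c ≈ 1.48 d; D_c ≈ 5.74 mg/L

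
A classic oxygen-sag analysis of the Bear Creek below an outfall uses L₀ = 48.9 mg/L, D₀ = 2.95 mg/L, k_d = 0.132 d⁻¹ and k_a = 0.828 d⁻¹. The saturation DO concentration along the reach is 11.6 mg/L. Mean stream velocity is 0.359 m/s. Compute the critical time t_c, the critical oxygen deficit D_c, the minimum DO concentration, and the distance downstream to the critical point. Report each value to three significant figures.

At the critical point dD/dt = 0, so k_d L₀ e^(−k_d t) = k_a D. Substituting D(t) from the Streeter–Phelps equation and solving for t gives
t_c = ln[(k_a/k_d)(1 − D₀(k_a−k_d)/(k_d L₀))] / (k_a−k_d).
Here k_a−k_d = 0.6960 d⁻¹ and 1 − D₀(k_a−k_d)/(k_d L₀) = 1 − 2.95×0.6960/(0.132×48.9) = 0.6819, so
t_c = ln(6.273 × 0.6819) / 0.6960 = 1.453 / 0.6960 = 2.088 d.
L(t_c) = L₀ e^(−k_d t_c) = 48.9 × 0.7591 = 37.12 mg/L, and at the critical point k_a D_c = k_d L, so D_c = (0.132/0.828) × 37.12 = 5.918 mg/L.
Minimum DO = C_s − D_c = 11.6 − 5.918 = 5.682 mg/L.
x_c = v t_c = 0.359 m/s × 2.088 d × 86400 s/d = 64770 m ≈ 64.8 km.

t_c ≈ 2.09 d; D_c ≈ 5.92 mg/L; min DO ≈ 5.68 mg/L; x_c ≈ 64.8 km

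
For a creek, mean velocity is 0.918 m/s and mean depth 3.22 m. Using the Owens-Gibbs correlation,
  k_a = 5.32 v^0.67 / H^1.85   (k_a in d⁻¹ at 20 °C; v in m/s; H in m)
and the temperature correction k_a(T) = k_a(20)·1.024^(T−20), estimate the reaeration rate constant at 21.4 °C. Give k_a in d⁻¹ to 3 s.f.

k_a ≈ 0.597 d⁻¹

k_a(20) = 5.32 × 0.918^0.67 / 3.22^1.85 = 5.32 × 0.9443 / 8.700 = 0.5774 d⁻¹.
k_a(21.4) = 0.5774 × 1.024^(21.4−20) = 0.5774 × 1.034 = 0.5969 d⁻¹.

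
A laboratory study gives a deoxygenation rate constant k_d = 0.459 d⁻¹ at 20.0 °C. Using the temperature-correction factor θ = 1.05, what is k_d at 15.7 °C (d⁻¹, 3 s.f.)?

k_d(T₂) = k_d(T₁) · θ^(T₂−T₁) = 0.459 × 1.05^(15.7−20.0)
= 0.459 × 1.05^-4.30 = 0.459 × 0.8107 = 0.3721 d⁻¹.

k_d ≈ 0.372 d⁻¹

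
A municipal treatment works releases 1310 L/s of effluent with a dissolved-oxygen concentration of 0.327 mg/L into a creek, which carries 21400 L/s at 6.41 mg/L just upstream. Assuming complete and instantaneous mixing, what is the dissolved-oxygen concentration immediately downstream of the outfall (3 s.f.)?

Flow-weighted mixing: C = (Q_r C_r + Q_w C_w)/(Q_r + Q_w)
= (21400×6.41 + 1310×0.327)/(21400 + 1310) = 137600/22710 = 6.059 mg/L.

6.06 mg/L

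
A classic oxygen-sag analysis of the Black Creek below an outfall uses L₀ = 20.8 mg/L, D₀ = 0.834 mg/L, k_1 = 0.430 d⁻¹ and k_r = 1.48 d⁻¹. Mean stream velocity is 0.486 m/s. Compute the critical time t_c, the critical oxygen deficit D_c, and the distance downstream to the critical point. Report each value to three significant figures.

t_c ≈ 1.08 d; D_c ≈ 3.80 mg/L; x_c ≈ 45.3 km

t_c = [1/(k_r−k_1)] ln[(k_r/k_1)(1 − D₀(k_r−k_1)/(k_1 L₀))]
= [1/(1.48−0.430)] ln[(1.48/0.430)(1 − 0.834×1.050/(0.430×20.8))]
= (1/1.050) ln[3.442 × 0.9021] = 0.9524 × ln(3.105) = 0.9524 × 1.133 = 1.079 d.
L(t_c) = L₀ e^(−k_1 t_c) = 20.8 × 0.6288 = 13.08 mg/L, and at the critical point k_r D_c = k_1 L, so D_c = (0.430/1.48) × 13.08 = 3.800 mg/L.
x_c = v t_c = 0.486 m/s × 1.079 d × 86400 s/d = 45310 m ≈ 45.3 km.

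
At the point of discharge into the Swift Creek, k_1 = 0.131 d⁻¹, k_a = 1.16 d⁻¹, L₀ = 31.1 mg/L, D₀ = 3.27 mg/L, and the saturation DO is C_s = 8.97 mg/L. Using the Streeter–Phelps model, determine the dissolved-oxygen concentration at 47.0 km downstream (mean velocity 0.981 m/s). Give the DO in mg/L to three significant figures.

DO ≈ 5.65 mg/L

Travel time t = x/v = 47.0 km / (0.981 m/s) = 47000 m / 0.981 m/s = 47910 s = 0.5545 d.
k_1 L₀/(k_a−k_1) = 0.131×31.1/(1.16−0.131) = 4.074/1.029 = 3.959 mg/L.
e^(−k_1 t) = e^(−0.131×0.5545) = 0.9299; e^(−k_a t) = e^(−1.16×0.5545) = 0.5256.
D = 3.959 × (0.9299 − 0.5256) + 3.27 × 0.5256 = 1.601 + 1.719 = 3.320 mg/L.
DO = C_s − D = 8.97 − 3.320 = 5.650 mg/L.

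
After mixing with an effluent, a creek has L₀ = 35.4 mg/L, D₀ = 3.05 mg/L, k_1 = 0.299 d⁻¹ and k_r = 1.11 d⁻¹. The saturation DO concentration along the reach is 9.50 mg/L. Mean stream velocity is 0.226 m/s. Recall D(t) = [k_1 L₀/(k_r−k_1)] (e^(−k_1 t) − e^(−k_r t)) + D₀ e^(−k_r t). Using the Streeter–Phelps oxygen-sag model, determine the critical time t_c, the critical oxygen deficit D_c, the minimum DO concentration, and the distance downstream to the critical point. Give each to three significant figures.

t_c = [1/(k_r−k_1)] ln[(k_r/k_1)(1 − D₀(k_r−k_1)/(k_1 L₀))]
= [1/(1.11−0.299)] ln[(1.11/0.299)(1 − 3.05×0.8110/(0.299×35.4))]
= (1/0.8110) ln[3.712 × 0.7663] = 1.233 × ln(2.845) = 1.233 × 1.045 = 1.289 d.
L(t_c) = L₀ e^(−k_1 t_c) = 35.4 × 0.6801 = 24.08 mg/L, and at the critical point k_r D_c = k_1 L, so D_c = (0.299/1.11) × 24.08 = 6.486 mg/L.
Minimum DO = C_s − D_c = 9.50 − 6.486 = 3.014 mg/L.
x_c = v t_c = 0.226 m/s × 1.289 d × 86400 s/d = 25170 m ≈ 25.2 km.

t_c ≈ 1.29 d; D_c ≈ 6.49 mg/L; min DO ≈ 3.01 mg/L; x_c ≈ 25.2 km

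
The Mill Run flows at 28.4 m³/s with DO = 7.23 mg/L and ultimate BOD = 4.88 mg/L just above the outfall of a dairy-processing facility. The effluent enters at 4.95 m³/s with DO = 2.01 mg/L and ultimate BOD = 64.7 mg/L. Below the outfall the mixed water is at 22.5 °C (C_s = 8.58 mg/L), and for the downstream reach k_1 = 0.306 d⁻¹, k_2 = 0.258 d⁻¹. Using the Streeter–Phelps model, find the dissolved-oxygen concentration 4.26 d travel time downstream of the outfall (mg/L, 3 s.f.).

Mixed DO = (28.4×7.23 + 4.95×2.01)/(28.4+4.95) = 215.3/33.35 = 6.455 mg/L.
Mixed L₀ = (28.4×4.88 + 4.95×64.7)/(33.35) = 458.9/33.35 = 13.76 mg/L.
Initial deficit D₀ = C_s − DO₀ = 8.58 − 6.455 = 2.125 mg/L.
D(4.26) = [0.306×13.76/(0.258−0.306)](e^(−0.306×4.26) − e^(−0.258×4.26)) + 2.125 e^(−0.258×4.26)
= -87.71 × (0.2716 − 0.3332) + 2.125 × 0.3332 = 6.112 mg/L.
DO = 8.58 − 6.112 = 2.468 mg/L.

DO ≈ 2.47 mg/L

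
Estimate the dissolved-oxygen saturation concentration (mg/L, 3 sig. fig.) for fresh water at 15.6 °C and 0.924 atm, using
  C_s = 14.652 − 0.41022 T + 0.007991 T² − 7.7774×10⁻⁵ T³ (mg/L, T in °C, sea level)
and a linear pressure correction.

C_s ≈ 9.15 mg/L

At sea level: C_s = 14.652 − 0.41022×15.6 + 0.007991×15.6² − 7.7774×10⁻⁵×15.6³ = 9.902 mg/L.
Pressure correction: C_s' = 9.902 × 0.924 = 9.149 mg/L.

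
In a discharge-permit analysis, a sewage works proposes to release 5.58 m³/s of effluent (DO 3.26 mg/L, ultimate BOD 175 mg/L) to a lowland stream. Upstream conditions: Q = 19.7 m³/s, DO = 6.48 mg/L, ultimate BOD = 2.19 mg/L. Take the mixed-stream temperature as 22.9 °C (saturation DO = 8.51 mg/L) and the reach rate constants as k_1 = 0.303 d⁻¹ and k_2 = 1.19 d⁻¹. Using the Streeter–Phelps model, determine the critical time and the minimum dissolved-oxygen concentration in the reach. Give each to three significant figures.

Mixed DO = (19.7×6.48 + 5.58×3.26)/(19.7+5.58) = 145.8/25.28 = 5.769 mg/L.
Mixed L₀ = (19.7×2.19 + 5.58×175)/(25.28) = 1020/25.28 = 40.33 mg/L.
Initial deficit D₀ = C_s − DO₀ = 8.51 − 5.769 = 2.741 mg/L.
t_c = (1/0.8870) ln[(1.19/0.303)(1 − 2.741×0.8870/(0.303×40.33))] = 1.127 × ln(3.146) = 1.292 d.
D_c = (0.303/1.19) × 40.33 × e^(−0.303×1.292) = 0.2546 × 40.33 × 0.6760 = 6.943 mg/L.
Minimum DO = 8.51 − 6.943 = 1.567 mg/L.

t_c ≈ 1.29 d; minimum DO ≈ 1.57 mg/L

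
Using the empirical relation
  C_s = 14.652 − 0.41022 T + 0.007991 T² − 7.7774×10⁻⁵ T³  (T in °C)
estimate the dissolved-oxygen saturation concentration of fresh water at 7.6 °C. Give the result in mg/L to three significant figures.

C_s = 14.652 − 0.41022×7.6 + 0.007991×7.6² − 7.7774×10⁻⁵×7.6³ = 11.96 mg/L.

C_s ≈ 12.0 mg/L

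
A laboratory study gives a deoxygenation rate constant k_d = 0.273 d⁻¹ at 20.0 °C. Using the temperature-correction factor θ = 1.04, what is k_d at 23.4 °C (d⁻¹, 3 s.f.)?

k_d(T₂) = k_d(T₁) · θ^(T₂−T₁) = 0.273 × 1.04^(23.4−20.0)
= 0.273 × 1.04^3.40 = 0.273 × 1.143 = 0.3119 d⁻¹.

k_d ≈ 0.312 d⁻¹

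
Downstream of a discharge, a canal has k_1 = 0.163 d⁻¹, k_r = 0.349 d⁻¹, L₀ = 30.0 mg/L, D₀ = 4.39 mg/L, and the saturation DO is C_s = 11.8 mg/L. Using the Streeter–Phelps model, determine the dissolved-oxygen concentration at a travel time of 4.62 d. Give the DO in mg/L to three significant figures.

DO ≈ 3.79 mg/L

k_1 L₀/(k_r−k_1) = 0.163×30.0/(0.349−0.163) = 4.890/0.1860 = 26.29 mg/L.
e^(−k_1 t) = e^(−0.163×4.620) = 0.4709; e^(−k_r t) = e^(−0.349×4.620) = 0.1994.
D = 26.29 × (0.4709 − 0.1994) + 4.39 × 0.1994 = 7.138 + 0.8754 = 8.014 mg/L.
DO = C_s − D = 11.8 − 8.014 = 3.786 mg/L.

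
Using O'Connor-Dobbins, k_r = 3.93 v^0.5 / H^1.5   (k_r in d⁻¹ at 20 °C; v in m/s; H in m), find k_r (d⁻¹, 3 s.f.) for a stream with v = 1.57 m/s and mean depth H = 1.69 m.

k_r = 3.93 × 1.57^0.5 / 1.69^1.5 = 3.93 × 1.253 / 2.197 = 2.241 d⁻¹.

k_r ≈ 2.24 d⁻¹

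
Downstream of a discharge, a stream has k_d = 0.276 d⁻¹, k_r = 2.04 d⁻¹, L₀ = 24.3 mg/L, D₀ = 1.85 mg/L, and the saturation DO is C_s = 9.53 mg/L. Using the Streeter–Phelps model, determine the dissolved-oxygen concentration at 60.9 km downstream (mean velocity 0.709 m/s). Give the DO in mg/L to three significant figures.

Travel time t = x/v = 60.9 km / (0.709 m/s) = 60900 m / 0.709 m/s = 85900 s = 0.9942 d.
k_d L₀/(k_r−k_d) = 0.276×24.3/(2.04−0.276) = 6.707/1.764 = 3.802 mg/L.
e^(−k_d t) = e^(−0.276×0.9942) = 0.7600; e^(−k_r t) = e^(−2.04×0.9942) = 0.1316.
D = 3.802 × (0.7600 − 0.1316) + 1.85 × 0.1316 = 2.389 + 0.2434 = 2.633 mg/L.
DO = C_s − D = 9.53 − 2.633 = 6.897 mg/L.

DO ≈ 6.90 mg/L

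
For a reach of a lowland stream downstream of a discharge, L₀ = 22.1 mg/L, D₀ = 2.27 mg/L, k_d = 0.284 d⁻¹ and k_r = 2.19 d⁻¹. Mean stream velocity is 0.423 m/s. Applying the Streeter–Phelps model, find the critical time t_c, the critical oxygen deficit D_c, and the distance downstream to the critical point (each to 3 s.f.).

At the critical point dD/dt = 0, so k_d L₀ e^(−k_d t) = k_r D. Substituting D(t) from the Streeter–Phelps equation and solving for t gives
t_c = ln[(k_r/k_d)(1 − D₀(k_r−k_d)/(k_d L₀))] / (k_r−k_d).
Here k_r−k_d = 1.906 d⁻¹ and 1 − D₀(k_r−k_d)/(k_d L₀) = 1 − 2.27×1.906/(0.284×22.1) = 0.3107, so
t_c = ln(7.711 × 0.3107) / 1.906 = 0.8736 / 1.906 = 0.4583 d.
D_c = (k_d/k_r) L₀ e^(−k_d t_c) = (0.284/2.19) × 22.1 × e^(−0.284×0.4583) = 0.1297 × 22.1 × 0.8779 = 2.516 mg/L.
x_c = v t_c = 0.423 m/s × 0.4583 d × 86400 s/d = 16750 m ≈ 16.8 km.

t_c ≈ 0.458 d; D_c ≈ 2.52 mg/L; x_c ≈ 16.8 km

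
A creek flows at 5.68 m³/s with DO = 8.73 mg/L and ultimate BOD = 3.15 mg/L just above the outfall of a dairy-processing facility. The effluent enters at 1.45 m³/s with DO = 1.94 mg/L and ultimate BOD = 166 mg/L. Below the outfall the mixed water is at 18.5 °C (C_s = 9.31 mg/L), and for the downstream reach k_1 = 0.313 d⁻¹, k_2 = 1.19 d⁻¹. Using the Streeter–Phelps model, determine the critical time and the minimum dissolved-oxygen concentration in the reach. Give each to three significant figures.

Mixed DO = (5.68×8.73 + 1.45×1.94)/(5.68+1.45) = 52.40/7.130 = 7.349 mg/L.
Mixed L₀ = (5.68×3.15 + 1.45×166)/(7.130) = 258.6/7.130 = 36.27 mg/L.
Initial deficit D₀ = C_s − DO₀ = 9.31 − 7.349 = 1.961 mg/L.
t_c = (1/0.8770) ln[(1.19/0.313)(1 − 1.961×0.8770/(0.313×36.27))] = 1.140 × ln(3.226) = 1.336 d.
D_c = (0.313/1.19) × 36.27 × e^(−0.313×1.336) = 0.2630 × 36.27 × 0.6584 = 6.280 mg/L.
Minimum DO = 9.31 − 6.280 = 3.030 mg/L.

t_c ≈ 1.34 d; minimum DO ≈ 3.03 mg/L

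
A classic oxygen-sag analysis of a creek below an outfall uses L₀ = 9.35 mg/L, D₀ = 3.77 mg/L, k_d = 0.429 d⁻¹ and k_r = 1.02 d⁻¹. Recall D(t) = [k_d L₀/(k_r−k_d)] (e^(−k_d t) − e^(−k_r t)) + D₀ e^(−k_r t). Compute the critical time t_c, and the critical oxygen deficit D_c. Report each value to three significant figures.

t_c ≈ 0.0937 d; D_c ≈ 3.78 mg/L

At the critical point dD/dt = 0, so k_d L₀ e^(−k_d t) = k_r D. Substituting D(t) from the Streeter–Phelps equation and solving for t gives
t_c = ln[(k_r/k_d)(1 − D₀(k_r−k_d)/(k_d L₀))] / (k_r−k_d).
Here k_r−k_d = 0.5910 d⁻¹ and 1 − D₀(k_r−k_d)/(k_d L₀) = 1 − 3.77×0.5910/(0.429×9.35) = 0.4445, so
t_c = ln(2.378 × 0.4445) / 0.5910 = 0.05537 / 0.5910 = 0.09368 d.
D_c = (k_d/k_r) L₀ e^(−k_d t_c) = (0.429/1.02) × 9.35 × e^(−0.429×0.09368) = 0.4206 × 9.35 × 0.9606 = 3.778 mg/L.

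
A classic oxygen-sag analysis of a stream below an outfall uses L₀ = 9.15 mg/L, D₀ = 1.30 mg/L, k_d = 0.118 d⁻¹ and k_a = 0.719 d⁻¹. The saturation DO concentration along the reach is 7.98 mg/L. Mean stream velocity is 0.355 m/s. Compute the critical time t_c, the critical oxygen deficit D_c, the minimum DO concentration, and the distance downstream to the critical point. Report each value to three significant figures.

t_c ≈ 0.867 d; D_c ≈ 1.36 mg/L; min DO ≈ 6.62 mg/L; x_c ≈ 26.6 km

At the critical point dD/dt = 0, so k_d L₀ e^(−k_d t) = k_a D. Substituting D(t) from the Streeter–Phelps equation and solving for t gives
t_c = ln[(k_a/k_d)(1 − D₀(k_a−k_d)/(k_d L₀))] / (k_a−k_d).
Here k_a−k_d = 0.6010 d⁻¹ and 1 − D₀(k_a−k_d)/(k_d L₀) = 1 − 1.30×0.6010/(0.118×9.15) = 0.2764, so
t_c = ln(6.093 × 0.2764) / 0.6010 = 0.5212 / 0.6010 = 0.8672 d.
L(t_c) = L₀ e^(−k_d t_c) = 9.15 × 0.9027 = 8.260 mg/L, and at the critical point k_a D_c = k_d L, so D_c = (0.118/0.719) × 8.260 = 1.356 mg/L.
Minimum DO = C_s − D_c = 7.98 − 1.356 = 6.624 mg/L.
x_c = v t_c = 0.355 m/s × 0.8672 d × 86400 s/d = 26600 m ≈ 26.6 km.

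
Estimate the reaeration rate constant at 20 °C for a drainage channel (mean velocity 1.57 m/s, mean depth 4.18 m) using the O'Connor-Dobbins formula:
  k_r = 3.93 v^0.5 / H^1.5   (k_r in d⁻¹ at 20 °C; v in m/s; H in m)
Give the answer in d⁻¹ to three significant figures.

k_r ≈ 0.576 d⁻¹

k_r = 3.93 × 1.57^0.5 / 4.18^1.5 = 3.93 × 1.253 / 8.546 = 0.5762 d⁻¹.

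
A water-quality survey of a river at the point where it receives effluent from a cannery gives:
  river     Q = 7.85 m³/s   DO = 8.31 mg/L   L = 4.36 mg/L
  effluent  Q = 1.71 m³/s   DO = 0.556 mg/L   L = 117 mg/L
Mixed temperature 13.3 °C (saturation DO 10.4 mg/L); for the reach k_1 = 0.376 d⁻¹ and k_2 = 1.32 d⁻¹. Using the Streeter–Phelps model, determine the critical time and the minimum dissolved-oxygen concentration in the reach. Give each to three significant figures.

t_c ≈ 0.864 d; minimum DO ≈ 5.35 mg/L

Mixed DO = (7.85×8.31 + 1.71×0.556)/(7.85+1.71) = 66.18/9.560 = 6.923 mg/L.
Mixed L₀ = (7.85×4.36 + 1.71×117)/(9.560) = 234.3/9.560 = 24.51 mg/L.
Initial deficit D₀ = C_s − DO₀ = 10.4 − 6.923 = 3.477 mg/L.
t_c = (1/0.9440) ln[(1.32/0.376)(1 − 3.477×0.9440/(0.376×24.51))] = 1.059 × ln(2.260) = 0.8638 d.
D_c = (0.376/1.32) × 24.51 × e^(−0.376×0.8638) = 0.2848 × 24.51 × 0.7227 = 5.045 mg/L.
Minimum DO = 10.4 − 5.045 = 5.355 mg/L.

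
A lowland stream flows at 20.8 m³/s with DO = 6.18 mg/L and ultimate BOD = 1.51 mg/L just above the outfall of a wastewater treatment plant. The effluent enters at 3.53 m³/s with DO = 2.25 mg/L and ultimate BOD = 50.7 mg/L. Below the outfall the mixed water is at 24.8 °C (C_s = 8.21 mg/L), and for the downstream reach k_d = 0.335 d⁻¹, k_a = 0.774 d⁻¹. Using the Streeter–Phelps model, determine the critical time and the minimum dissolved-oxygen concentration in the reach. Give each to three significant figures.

t_c ≈ 0.766 d; minimum DO ≈ 5.31 mg/L

Mixed DO = (20.8×6.18 + 3.53×2.25)/(20.8+3.53) = 136.5/24.33 = 5.610 mg/L.
Mixed L₀ = (20.8×1.51 + 3.53×50.7)/(24.33) = 210.4/24.33 = 8.647 mg/L.
Initial deficit D₀ = C_s − DO₀ = 8.21 − 5.610 = 2.600 mg/L.
t_c = (1/0.4390) ln[(0.774/0.335)(1 − 2.600×0.4390/(0.335×8.647))] = 2.278 × ln(1.400) = 0.7664 d.
D_c = (0.335/0.774) × 8.647 × e^(−0.335×0.7664) = 0.4328 × 8.647 × 0.7736 = 2.895 mg/L.
Minimum DO = 8.21 − 2.895 = 5.315 mg/L.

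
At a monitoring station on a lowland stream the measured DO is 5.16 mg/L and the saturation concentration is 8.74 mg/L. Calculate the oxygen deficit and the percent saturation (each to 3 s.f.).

D ≈ 3.58 mg/L; 59.0 % saturation

D = C_s − C = 8.74 − 5.16 = 3.58 mg/L.
% saturation = 5.16/8.74 × 100 = 59.0 %.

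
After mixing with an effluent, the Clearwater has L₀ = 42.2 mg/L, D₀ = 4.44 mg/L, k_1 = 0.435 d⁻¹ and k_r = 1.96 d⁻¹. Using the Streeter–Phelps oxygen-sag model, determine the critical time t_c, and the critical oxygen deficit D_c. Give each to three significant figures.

With k_r/k_1 = 4.506 and 1 − D₀(k_r−k_1)/(k_1 L₀) = 0.6311,
t_c = ln(4.506 × 0.6311) / (1.96 − 0.435) = ln(2.844) / 1.525 = 1.045/1.525 = 0.6853 d.
L(t_c) = L₀ e^(−k_1 t_c) = 42.2 × 0.7422 = 31.32 mg/L, and at the critical point k_r D_c = k_1 L, so D_c = (0.435/1.96) × 31.32 = 6.951 mg/L.

t_c ≈ 0.685 d; D_c ≈ 6.95 mg/L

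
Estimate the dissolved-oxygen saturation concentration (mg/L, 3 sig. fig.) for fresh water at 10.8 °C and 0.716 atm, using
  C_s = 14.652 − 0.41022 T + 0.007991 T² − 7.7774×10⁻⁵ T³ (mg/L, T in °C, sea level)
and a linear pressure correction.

C_s ≈ 7.92 mg/L

At sea level: C_s = 14.652 − 0.41022×10.8 + 0.007991×10.8² − 7.7774×10⁻⁵×10.8³ = 11.06 mg/L.
Pressure correction: C_s' = 11.06 × 0.716 = 7.916 mg/L.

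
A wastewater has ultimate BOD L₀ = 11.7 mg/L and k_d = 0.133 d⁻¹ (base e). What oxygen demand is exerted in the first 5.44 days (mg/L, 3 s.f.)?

y ≈ 6.03 mg/L

y_t = L₀(1 − e^(−k_d t)) = 11.7 × (1 − e^(−0.133×5.44))
= 11.7 × (1 − 0.4850) = 11.7 × 0.5150 = 6.025 mg/L.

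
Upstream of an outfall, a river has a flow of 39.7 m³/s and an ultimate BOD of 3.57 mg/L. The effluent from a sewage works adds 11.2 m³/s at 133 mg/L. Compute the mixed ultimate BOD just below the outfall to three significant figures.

Flow-weighted mixing: C = (Q_r C_r + Q_w C_w)/(Q_r + Q_w)
= (39.7×3.57 + 11.2×133)/(39.7 + 11.2) = 1631/50.90 = 32.05 mg/L.

32.0 mg/L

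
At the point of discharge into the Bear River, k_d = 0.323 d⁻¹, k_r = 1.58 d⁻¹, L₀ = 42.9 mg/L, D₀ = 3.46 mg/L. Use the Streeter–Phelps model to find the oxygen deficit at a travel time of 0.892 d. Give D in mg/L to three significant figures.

k_d L₀/(k_r−k_d) = 0.323×42.9/(1.58−0.323) = 13.86/1.257 = 11.02 mg/L.
e^(−k_d t) = e^(−0.323×0.8920) = 0.7497; e^(−k_r t) = e^(−1.58×0.8920) = 0.2443.
D = 11.02 × (0.7497 − 0.2443) + 3.46 × 0.2443 = 5.571 + 0.8453 = 6.416 mg/L.

D ≈ 6.42 mg/L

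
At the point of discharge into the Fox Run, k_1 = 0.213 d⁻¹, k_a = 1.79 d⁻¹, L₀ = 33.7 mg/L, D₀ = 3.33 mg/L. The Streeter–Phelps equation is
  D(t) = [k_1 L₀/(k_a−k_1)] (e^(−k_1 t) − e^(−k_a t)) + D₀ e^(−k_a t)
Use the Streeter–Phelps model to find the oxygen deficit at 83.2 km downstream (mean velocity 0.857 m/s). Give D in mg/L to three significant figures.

D ≈ 3.42 mg/L

Travel time t = x/v = 83.2 km / (0.857 m/s) = 83200 m / 0.857 m/s = 97080 s = 1.124 d.
k_1 L₀/(k_a−k_1) = 0.213×33.7/(1.79−0.213) = 7.178/1.577 = 4.552 mg/L.
e^(−k_1 t) = e^(−0.213×1.124) = 0.7872; e^(−k_a t) = e^(−1.79×1.124) = 0.1338.
D = 4.552 × (0.7872 − 0.1338) + 3.33 × 0.1338 = 2.974 + 0.4456 = 3.419 mg/L.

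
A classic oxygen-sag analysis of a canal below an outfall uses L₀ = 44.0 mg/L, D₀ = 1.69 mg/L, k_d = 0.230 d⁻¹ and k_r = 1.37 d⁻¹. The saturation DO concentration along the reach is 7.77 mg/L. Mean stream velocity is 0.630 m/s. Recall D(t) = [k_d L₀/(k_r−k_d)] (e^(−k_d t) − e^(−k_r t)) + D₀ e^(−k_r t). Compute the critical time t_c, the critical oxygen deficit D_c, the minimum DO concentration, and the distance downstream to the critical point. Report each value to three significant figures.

At the critical point dD/dt = 0, so k_d L₀ e^(−k_d t) = k_r D. Substituting D(t) from the Streeter–Phelps equation and solving for t gives
t_c = ln[(k_r/k_d)(1 − D₀(k_r−k_d)/(k_d L₀))] / (k_r−k_d).
Here k_r−k_d = 1.140 d⁻¹ and 1 − D₀(k_r−k_d)/(k_d L₀) = 1 − 1.69×1.140/(0.230×44.0) = 0.8096, so
t_c = ln(5.957 × 0.8096) / 1.140 = 1.573 / 1.140 = 1.380 d.
D_c = (k_d/k_r) L₀ e^(−k_d t_c) = (0.230/1.37) × 44.0 × e^(−0.230×1.380) = 0.1679 × 44.0 × 0.7280 = 5.378 mg/L.
Minimum DO = C_s − D_c = 7.77 − 5.378 = 2.392 mg/L.
x_c = v t_c = 0.630 m/s × 1.380 d × 86400 s/d = 75120 m ≈ 75.1 km.

t_c ≈ 1.38 d; D_c ≈ 5.38 mg/L; min DO ≈ 2.39 mg/L; x_c ≈ 75.1 km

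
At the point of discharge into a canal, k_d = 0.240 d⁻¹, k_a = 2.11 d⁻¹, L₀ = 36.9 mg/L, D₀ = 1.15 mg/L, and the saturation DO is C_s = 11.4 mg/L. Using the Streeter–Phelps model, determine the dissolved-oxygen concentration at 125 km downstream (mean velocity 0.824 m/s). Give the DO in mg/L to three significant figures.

DO ≈ 8.38 mg/L

Travel time t = x/v = 125 km / (0.824 m/s) = 125000 m / 0.824 m/s = 151700 s = 1.756 d.
k_d L₀/(k_a−k_d) = 0.240×36.9/(2.11−0.240) = 8.856/1.870 = 4.736 mg/L.
e^(−k_d t) = e^(−0.240×1.756) = 0.6561; e^(−k_a t) = e^(−2.11×1.756) = 0.02461.
D = 4.736 × (0.6561 − 0.02461) + 1.15 × 0.02461 = 2.991 + 0.02830 = 3.019 mg/L.
DO = C_s − D = 11.4 − 3.019 = 8.381 mg/L.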